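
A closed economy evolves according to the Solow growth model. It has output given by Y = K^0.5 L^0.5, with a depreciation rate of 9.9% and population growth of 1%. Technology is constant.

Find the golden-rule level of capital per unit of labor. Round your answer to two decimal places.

k_gold ≈ 21.04

The golden rule sets f'(k) = n + δ, i.e. α·k^(α−1) = n + δ.
So k^(1−α) = α / (n + δ) = 0.5 / 0.109 = 4.5872.
k_gold = 4.5872^(1/0.5) ≈ 21.0424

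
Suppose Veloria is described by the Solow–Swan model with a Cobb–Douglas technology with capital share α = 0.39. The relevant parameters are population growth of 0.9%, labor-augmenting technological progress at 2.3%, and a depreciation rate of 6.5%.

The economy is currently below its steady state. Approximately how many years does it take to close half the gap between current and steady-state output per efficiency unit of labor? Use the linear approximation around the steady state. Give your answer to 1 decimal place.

half-life ≈ 11.7 years

Near the steady state the convergence rate is λ = (1 − α)(n + g + δ).
λ = (1 − 0.39) × 0.097 = 0.61 × 0.097 = 0.05917
Half-life = ln 2 / λ = 0.6931 / 0.05917 ≈ 11.71 years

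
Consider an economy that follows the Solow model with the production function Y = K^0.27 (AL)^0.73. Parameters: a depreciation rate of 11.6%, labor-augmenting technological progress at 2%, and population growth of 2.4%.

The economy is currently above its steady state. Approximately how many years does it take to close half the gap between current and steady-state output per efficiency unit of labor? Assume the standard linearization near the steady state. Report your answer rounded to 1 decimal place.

Near the steady state the convergence rate is λ = (1 − α)(n + g + δ).
λ = (1 − 0.27) × 0.160 = 0.73 × 0.160 = 0.1168
Half-life = ln 2 / λ = 0.6931 / 0.1168 ≈ 5.93 years

t_½ ≈ 5.9 years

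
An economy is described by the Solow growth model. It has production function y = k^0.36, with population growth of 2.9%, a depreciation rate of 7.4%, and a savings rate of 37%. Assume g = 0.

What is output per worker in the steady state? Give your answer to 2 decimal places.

In steady state, investment equals break-even investment: s·k^α = (n + δ)·k.
Rearranging, k^(1−α) = s / (n + δ).
k^0.64 = 0.37 / (0.029 + 0.074) = 0.37 / 0.103 = 3.5922
k* = 3.5922^(1/0.64) ≈ 7.3748
y* = (k*)^α = 7.3748^0.36 ≈ 2.0530

y* = 2.05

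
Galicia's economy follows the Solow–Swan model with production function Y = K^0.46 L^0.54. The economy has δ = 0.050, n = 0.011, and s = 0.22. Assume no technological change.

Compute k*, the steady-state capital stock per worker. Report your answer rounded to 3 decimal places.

k* = 10.756

Steady state requires s·f(k) = (n + δ)·k, i.e. s·k^α = (n + δ)·k.
Dividing both sides by k: k^(1−α) = s / (n + δ).
k^0.54 = 0.22 / (0.011 + 0.050) = 0.22 / 0.061 = 3.6066
k* = 3.6066^(1/0.54) ≈ 10.7563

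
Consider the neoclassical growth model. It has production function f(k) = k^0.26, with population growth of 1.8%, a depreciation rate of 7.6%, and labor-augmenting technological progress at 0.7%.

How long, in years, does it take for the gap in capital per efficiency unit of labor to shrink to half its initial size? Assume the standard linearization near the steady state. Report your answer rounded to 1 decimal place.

Near the steady state the convergence rate is λ = (1 − α)(n + g + δ).
λ = (1 − 0.26) × 0.101 = 0.74 × 0.101 = 0.07474
Half-life = ln 2 / λ = 0.6931 / 0.07474 ≈ 9.27 years

half-life ≈ 9.3 years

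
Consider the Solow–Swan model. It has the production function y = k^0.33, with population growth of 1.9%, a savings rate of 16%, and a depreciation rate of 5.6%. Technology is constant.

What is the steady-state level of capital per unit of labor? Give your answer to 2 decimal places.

k* ≈ 3.10

At the steady state, Δk = 0, so s·k^α = (n + δ)·k.
Dividing both sides by k: k^(1−α) = s / (n + δ).
k^0.67 = 0.16 / (0.019 + 0.056) = 0.16 / 0.075 = 2.1333
k* = 2.1333^(1/0.67) ≈ 3.0983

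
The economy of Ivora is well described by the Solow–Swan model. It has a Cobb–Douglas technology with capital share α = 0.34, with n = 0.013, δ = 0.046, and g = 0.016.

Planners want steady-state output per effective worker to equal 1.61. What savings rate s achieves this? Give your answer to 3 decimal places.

s ≈ 0.189

At the steady state, Δk = 0, so s·k^α = (n + g + δ)·k.
Since y* = [s/(n + g + δ)]^(α/(1−α)), we have s/(n + g + δ) = (y*)^((1−α)/α) = 1.61^1.9412 = 2.5205.
Therefore s = 2.5205 × (n + g + δ) = 2.5205 × 0.075 = 0.1890.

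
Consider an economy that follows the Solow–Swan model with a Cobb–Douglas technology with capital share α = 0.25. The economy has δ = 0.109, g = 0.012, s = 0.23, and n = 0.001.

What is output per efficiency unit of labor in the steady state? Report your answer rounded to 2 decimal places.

At the steady state, Δk = 0, so s·k^α = (n + g + δ)·k.
Rearranging, k^(1−α) = s / (n + g + δ).
k^0.75 = 0.23 / (0.001 + 0.012 + 0.109) = 0.23 / 0.122 = 1.8852
k* = 1.8852^(1/0.75) ≈ 2.3289
y* = (k*)^α = 2.3289^0.25 ≈ 1.2353

y* = 1.24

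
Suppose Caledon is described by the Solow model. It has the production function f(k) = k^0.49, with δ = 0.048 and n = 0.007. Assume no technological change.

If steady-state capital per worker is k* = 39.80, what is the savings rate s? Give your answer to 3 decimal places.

s ≈ 0.360

Steady state requires s·f(k) = (n + δ)·k, i.e. s·k^α = (n + δ)·k.
So s / (n + δ) = (k*)^(1−α) = 39.80^0.51 = 6.5455.
Therefore s = 6.5455 × (n + δ) = 6.5455 × 0.055 = 0.3600.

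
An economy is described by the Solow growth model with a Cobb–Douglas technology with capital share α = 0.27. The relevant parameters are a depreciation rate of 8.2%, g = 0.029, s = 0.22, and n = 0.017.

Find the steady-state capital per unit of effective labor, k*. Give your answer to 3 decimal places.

k* ≈ 2.100

At the steady state, Δk = 0, so s·k^α = (n + g + δ)·k.
Dividing both sides by k: k^(1−α) = s / (n + g + δ).
k^0.73 = 0.22 / (0.017 + 0.029 + 0.082) = 0.22 / 0.128 = 1.7188
k* = 1.7188^(1/0.73) ≈ 2.1000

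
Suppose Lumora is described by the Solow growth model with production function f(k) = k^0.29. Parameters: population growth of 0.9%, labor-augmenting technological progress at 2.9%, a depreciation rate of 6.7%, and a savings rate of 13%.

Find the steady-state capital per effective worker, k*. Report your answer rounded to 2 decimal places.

k* = 1.35

In steady state, investment equals break-even investment: s·k^α = (n + g + δ)·k.
Rearranging, k^(1−α) = s / (n + g + δ).
k^0.71 = 0.13 / (0.009 + 0.029 + 0.067) = 0.13 / 0.105 = 1.2381
k* = 1.2381^(1/0.71) ≈ 1.3510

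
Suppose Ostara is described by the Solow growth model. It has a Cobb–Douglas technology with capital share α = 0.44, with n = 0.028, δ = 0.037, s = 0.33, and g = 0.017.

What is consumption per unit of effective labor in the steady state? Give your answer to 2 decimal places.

Steady state requires s·f(k) = (n + g + δ)·k, i.e. s·k^α = (n + g + δ)·k.
Rearranging, k^(1−α) = s / (n + g + δ).
k^0.56 = 0.33 / (0.028 + 0.017 + 0.037) = 0.33 / 0.082 = 4.0244
k* = 4.0244^(1/0.56) ≈ 12.0178
y* = (k*)^α = 12.0178^0.44 ≈ 2.9862
c* = (1 − s)·y* = (1 − 0.33) × 2.9862 ≈ 2.0008

c* ≈ 2.00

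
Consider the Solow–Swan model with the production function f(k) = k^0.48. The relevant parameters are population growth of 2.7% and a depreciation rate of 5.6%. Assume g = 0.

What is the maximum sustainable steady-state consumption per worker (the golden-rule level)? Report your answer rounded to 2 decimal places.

At the golden rule, f'(k) = n + δ, so α·k^(α−1) = n + δ and k_gold = (α/(n + δ))^(1/(1−α)).
k_gold = (0.48/0.083)^(1/0.52) = 5.7831^1.9231 ≈ 29.2221
c_gold = f(k_gold) − (n + δ)·k_gold = 5.0529 − 0.083×29.2221 ≈ 2.6275

c_gold ≈ 2.63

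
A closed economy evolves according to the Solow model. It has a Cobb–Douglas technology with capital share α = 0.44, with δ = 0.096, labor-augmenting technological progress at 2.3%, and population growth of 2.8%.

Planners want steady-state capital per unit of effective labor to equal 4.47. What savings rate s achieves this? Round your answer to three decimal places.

In steady state, investment equals break-even investment: s·k^α = (n + g + δ)·k.
So s / (n + g + δ) = (k*)^(1−α) = 4.47^0.56 = 2.3130.
Therefore s = 2.3130 × (n + g + δ) = 2.3130 × 0.147 = 0.3400.

s ≈ 0.340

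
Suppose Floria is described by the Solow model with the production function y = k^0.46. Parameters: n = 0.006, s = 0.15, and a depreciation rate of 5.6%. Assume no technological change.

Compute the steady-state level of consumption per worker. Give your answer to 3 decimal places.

At the steady state, Δk = 0, so s·k^α = (n + δ)·k.
Rearranging, k^(1−α) = s / (n + δ).
k^0.54 = 0.15 / (0.006 + 0.056) = 0.15 / 0.062 = 2.4194
k* = 2.4194^(1/0.54) ≈ 5.1353
y* = (k*)^α = 5.1353^0.46 ≈ 2.1226
c* = (1 − s)·y* = (1 − 0.15) × 2.1226 ≈ 1.8042

c* ≈ 1.804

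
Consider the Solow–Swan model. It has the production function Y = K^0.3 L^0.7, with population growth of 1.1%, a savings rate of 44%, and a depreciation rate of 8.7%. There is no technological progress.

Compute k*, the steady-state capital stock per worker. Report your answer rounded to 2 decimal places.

Steady state requires s·f(k) = (n + δ)·k, i.e. s·k^α = (n + δ)·k.
Rearranging, k^(1−α) = s / (n + δ).
k^0.7 = 0.44 / (0.011 + 0.087) = 0.44 / 0.098 = 4.4898
k* = 4.4898^(1/0.7) ≈ 8.5458

k* = 8.55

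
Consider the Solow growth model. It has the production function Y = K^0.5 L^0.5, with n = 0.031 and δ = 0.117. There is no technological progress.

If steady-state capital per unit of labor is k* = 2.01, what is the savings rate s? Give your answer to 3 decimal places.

In steady state, investment equals break-even investment: s·k^α = (n + δ)·k.
So s / (n + δ) = (k*)^(1−α) = 2.01^0.5 = 1.4177.
Therefore s = 1.4177 × (n + δ) = 1.4177 × 0.148 = 0.2098.

s ≈ 0.210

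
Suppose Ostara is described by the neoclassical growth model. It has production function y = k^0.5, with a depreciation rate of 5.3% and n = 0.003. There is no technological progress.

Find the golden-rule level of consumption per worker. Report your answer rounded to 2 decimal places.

c_gold ≈ 4.46

At the golden rule, f'(k) = n + δ, so α·k^(α−1) = n + δ and k_gold = (α/(n + δ))^(1/(1−α)).
k_gold = (0.5/0.056)^(1/0.5) = 8.9286^2 ≈ 79.7199
c_gold = f(k_gold) − (n + δ)·k_gold = 8.9286 − 0.056×79.7199 ≈ 4.4643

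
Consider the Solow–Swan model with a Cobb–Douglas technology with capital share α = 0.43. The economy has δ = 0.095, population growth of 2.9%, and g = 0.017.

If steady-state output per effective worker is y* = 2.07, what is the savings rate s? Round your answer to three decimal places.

s ≈ 0.370

At the steady state, Δk = 0, so s·k^α = (n + g + δ)·k.
Since y* = [s/(n + g + δ)]^(α/(1−α)), we have s/(n + g + δ) = (y*)^((1−α)/α) = 2.07^1.3256 = 2.6233.
Therefore s = 2.6233 × (n + g + δ) = 2.6233 × 0.141 = 0.3699.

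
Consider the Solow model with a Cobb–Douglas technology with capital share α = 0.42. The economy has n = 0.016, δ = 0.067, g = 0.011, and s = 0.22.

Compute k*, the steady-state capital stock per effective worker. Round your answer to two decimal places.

At the steady state, Δk = 0, so s·k^α = (n + g + δ)·k.
Dividing both sides by k: k^(1−α) = s / (n + g + δ).
k^0.58 = 0.22 / (0.016 + 0.011 + 0.067) = 0.22 / 0.094 = 2.3404
k* = 2.3404^(1/0.58) ≈ 4.3322

k* ≈ 4.33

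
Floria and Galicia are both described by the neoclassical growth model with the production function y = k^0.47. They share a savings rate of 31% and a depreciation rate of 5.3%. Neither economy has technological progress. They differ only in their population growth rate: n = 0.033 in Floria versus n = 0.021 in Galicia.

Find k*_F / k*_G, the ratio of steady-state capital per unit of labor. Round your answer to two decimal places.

k*_F / k*_G ≈ 0.75

Steady-state k* = [s/(n + δ)]^(1/(1−α)), so the ratio is [ (s_F/(n + δ)_F) / (s_G/(n + δ)_G) ]^1.8868.
s_F/(n + δ)_F = 0.31/0.086 = 3.6047; s_G/(n + δ)_G = 0.31/0.074 = 4.1892.
Ratio = (3.6047/4.1892)^1.8868 = 0.8605^1.8868 ≈ 0.7532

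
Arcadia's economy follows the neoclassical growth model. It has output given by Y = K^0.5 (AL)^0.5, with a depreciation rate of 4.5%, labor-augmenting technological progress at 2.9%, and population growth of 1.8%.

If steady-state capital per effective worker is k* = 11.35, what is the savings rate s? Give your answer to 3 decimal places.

s ≈ 0.310

In steady state, investment equals break-even investment: s·k^α = (n + g + δ)·k.
So s / (n + g + δ) = (k*)^(1−α) = 11.35^0.5 = 3.3690.
Therefore s = 3.3690 × (n + g + δ) = 3.3690 × 0.092 = 0.3099.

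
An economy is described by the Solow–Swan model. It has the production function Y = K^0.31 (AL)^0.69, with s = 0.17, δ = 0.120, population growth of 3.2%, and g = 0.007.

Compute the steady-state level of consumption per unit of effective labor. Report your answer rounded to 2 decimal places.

c* ≈ 0.86

At the steady state, Δk = 0, so s·k^α = (n + g + δ)·k.
Rearranging, k^(1−α) = s / (n + g + δ).
k^0.69 = 0.17 / (0.032 + 0.007 + 0.120) = 0.17 / 0.159 = 1.0692
k* = 1.0692^(1/0.69) ≈ 1.1018
y* = (k*)^α = 1.1018^0.31 ≈ 1.0305
c* = (1 − s)·y* = (1 − 0.17) × 1.0305 ≈ 0.8553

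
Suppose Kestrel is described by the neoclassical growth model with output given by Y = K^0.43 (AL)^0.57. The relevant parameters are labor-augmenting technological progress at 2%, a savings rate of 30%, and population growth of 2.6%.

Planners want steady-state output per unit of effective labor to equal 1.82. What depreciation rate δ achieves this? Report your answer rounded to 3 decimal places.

δ ≈ 0.090

Steady state requires s·f(k) = (n + g + δ)·k, i.e. s·k^α = (n + g + δ)·k.
Since y* = [s/(n + g + δ)]^(α/(1−α)), we have s/(n + g + δ) = (y*)^((1−α)/α) = 1.82^1.3256 = 2.2118.
Therefore n + g + δ = s / 2.2118 = 0.30 / 2.2118 = 0.1356, so δ = 0.1356 − 0.046 = 0.0896.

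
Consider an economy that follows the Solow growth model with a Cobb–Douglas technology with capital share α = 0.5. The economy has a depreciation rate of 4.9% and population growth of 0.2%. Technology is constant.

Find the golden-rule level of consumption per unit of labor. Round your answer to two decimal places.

c_gold ≈ 4.90

At the golden rule, f'(k) = n + δ, so α·k^(α−1) = n + δ and k_gold = (α/(n + δ))^(1/(1−α)).
k_gold = (0.5/0.051)^(1/0.5) = 9.8039^2 ≈ 96.1165
c_gold = f(k_gold) − (n + δ)·k_gold = 9.8039 − 0.051×96.1165 ≈ 4.9020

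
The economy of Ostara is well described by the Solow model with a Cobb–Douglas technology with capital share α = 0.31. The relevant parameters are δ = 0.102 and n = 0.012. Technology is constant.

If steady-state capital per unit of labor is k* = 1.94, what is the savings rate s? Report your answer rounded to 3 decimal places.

s ≈ 0.180

At the steady state, Δk = 0, so s·k^α = (n + δ)·k.
So s / (n + δ) = (k*)^(1−α) = 1.94^0.69 = 1.5797.
Therefore s = 1.5797 × (n + δ) = 1.5797 × 0.114 = 0.1801.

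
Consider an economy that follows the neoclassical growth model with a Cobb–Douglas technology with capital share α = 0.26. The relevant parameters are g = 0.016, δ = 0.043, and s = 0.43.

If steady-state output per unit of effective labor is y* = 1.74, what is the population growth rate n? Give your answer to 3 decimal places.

n ≈ 0.030

Steady state requires s·f(k) = (n + g + δ)·k, i.e. s·k^α = (n + g + δ)·k.
Since y* = [s/(n + g + δ)]^(α/(1−α)), we have s/(n + g + δ) = (y*)^((1−α)/α) = 1.74^2.8462 = 4.8378.
Therefore n + g + δ = s / 4.8378 = 0.43 / 4.8378 = 0.0889, so n = 0.0889 − 0.059 = 0.0299.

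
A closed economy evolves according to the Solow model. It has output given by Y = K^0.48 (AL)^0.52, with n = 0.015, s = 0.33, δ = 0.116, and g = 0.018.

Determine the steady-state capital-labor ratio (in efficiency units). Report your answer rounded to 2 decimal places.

k* ≈ 4.61

In steady state, investment equals break-even investment: s·k^α = (n + g + δ)·k.
Dividing both sides by k: k^(1−α) = s / (n + g + δ).
k^0.52 = 0.33 / (0.015 + 0.018 + 0.116) = 0.33 / 0.149 = 2.2148
k* = 2.2148^(1/0.52) ≈ 4.6143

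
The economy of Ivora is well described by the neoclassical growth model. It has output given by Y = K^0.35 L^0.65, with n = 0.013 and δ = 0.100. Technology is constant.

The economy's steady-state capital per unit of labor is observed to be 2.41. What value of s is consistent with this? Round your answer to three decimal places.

At the steady state, Δk = 0, so s·k^α = (n + δ)·k.
So s / (n + δ) = (k*)^(1−α) = 2.41^0.65 = 1.7714.
Therefore s = 1.7714 × (n + δ) = 1.7714 × 0.113 = 0.2002.

s ≈ 0.200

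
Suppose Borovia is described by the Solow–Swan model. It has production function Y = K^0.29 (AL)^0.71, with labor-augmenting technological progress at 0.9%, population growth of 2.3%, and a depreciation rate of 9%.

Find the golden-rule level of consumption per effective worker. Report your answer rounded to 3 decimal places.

At the golden rule, f'(k) = n + g + δ, so α·k^(α−1) = n + g + δ and k_gold = (α/(n + g + δ))^(1/(1−α)).
k_gold = (0.29/0.122)^(1/0.71) = 2.3770^1.4085 ≈ 3.3856
c_gold = f(k_gold) − (n + g + δ)·k_gold = 1.4243 − 0.122×3.3856 ≈ 1.0113

c_gold ≈ 1.011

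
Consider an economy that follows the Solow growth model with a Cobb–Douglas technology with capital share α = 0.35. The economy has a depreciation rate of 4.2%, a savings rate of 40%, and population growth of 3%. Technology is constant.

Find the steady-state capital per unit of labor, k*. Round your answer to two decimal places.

In steady state, investment equals break-even investment: s·k^α = (n + δ)·k.
Dividing both sides by k: k^(1−α) = s / (n + δ).
k^0.65 = 0.40 / (0.030 + 0.042) = 0.40 / 0.072 = 5.5556
k* = 5.5556^(1/0.65) ≈ 13.9875

k* = 13.99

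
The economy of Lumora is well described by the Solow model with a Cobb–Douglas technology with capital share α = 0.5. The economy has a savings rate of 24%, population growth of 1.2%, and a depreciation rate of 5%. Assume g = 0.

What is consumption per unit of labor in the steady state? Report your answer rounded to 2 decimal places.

c* = 2.94

In steady state, investment equals break-even investment: s·k^α = (n + δ)·k.
Dividing both sides by k: k^(1−α) = s / (n + δ).
k^0.5 = 0.24 / (0.012 + 0.050) = 0.24 / 0.062 = 3.8710
k* = 3.8710^(1/0.5) ≈ 14.9846
y* = (k*)^α = 14.9846^0.5 ≈ 3.8710
c* = (1 − s)·y* = (1 − 0.24) × 3.8710 ≈ 2.9420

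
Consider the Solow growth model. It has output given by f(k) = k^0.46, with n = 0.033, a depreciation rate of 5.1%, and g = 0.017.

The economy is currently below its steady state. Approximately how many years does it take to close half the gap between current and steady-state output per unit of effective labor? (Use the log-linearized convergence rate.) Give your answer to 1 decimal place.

Near the steady state the convergence rate is λ = (1 − α)(n + g + δ).
λ = (1 − 0.46) × 0.101 = 0.54 × 0.101 = 0.05454
Half-life = ln 2 / λ = 0.6931 / 0.05454 ≈ 12.71 years

half-life ≈ 12.7 years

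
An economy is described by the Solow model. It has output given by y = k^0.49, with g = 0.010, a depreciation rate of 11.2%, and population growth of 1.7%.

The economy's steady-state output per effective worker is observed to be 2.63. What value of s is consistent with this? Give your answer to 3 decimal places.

s ≈ 0.380

In steady state, investment equals break-even investment: s·k^α = (n + g + δ)·k.
Since y* = [s/(n + g + δ)]^(α/(1−α)), we have s/(n + g + δ) = (y*)^((1−α)/α) = 2.63^1.0408 = 2.7358.
Therefore s = 2.7358 × (n + g + δ) = 2.7358 × 0.139 = 0.3803.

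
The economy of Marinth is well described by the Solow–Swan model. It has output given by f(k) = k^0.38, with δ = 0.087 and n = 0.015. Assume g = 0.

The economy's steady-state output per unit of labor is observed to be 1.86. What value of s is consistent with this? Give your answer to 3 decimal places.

Steady state requires s·f(k) = (n + δ)·k, i.e. s·k^α = (n + δ)·k.
Since y* = [s/(n + δ)]^(α/(1−α)), we have s/(n + δ) = (y*)^((1−α)/α) = 1.86^1.6316 = 2.7526.
Therefore s = 2.7526 × (n + δ) = 2.7526 × 0.102 = 0.2808.

s ≈ 0.281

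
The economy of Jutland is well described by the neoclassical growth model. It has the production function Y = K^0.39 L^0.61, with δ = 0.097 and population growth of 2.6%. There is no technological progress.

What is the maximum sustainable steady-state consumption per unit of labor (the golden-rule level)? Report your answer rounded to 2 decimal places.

c_gold ≈ 1.28

At the golden rule, f'(k) = n + δ, so α·k^(α−1) = n + δ and k_gold = (α/(n + δ))^(1/(1−α)).
k_gold = (0.39/0.123)^(1/0.61) = 3.1707^1.6393 ≈ 6.6305
c_gold = f(k_gold) − (n + δ)·k_gold = 2.0912 − 0.123×6.6305 ≈ 1.2756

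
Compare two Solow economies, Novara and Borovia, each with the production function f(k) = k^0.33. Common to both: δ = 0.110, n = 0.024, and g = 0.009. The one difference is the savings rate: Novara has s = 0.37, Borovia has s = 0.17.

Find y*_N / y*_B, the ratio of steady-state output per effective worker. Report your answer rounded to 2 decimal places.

Steady-state y* = [s/(n + g + δ)]^(α/(1−α)), so the ratio is [ (s_N/(n + g + δ)_N) / (s_B/(n + g + δ)_B) ]^0.4925.
s_N/(n + g + δ)_N = 0.37/0.143 = 2.5874; s_B/(n + g + δ)_B = 0.17/0.143 = 1.1888.
Ratio = (2.5874/1.1888)^0.4925 = 2.1765^0.4925 ≈ 1.4667

y*_N / y*_B ≈ 1.47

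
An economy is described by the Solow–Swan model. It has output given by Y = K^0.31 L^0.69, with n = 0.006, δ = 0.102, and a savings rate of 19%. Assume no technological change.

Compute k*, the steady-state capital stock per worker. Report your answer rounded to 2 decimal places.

In steady state, investment equals break-even investment: s·k^α = (n + δ)·k.
Dividing both sides by k: k^(1−α) = s / (n + δ).
k^0.69 = 0.19 / (0.006 + 0.102) = 0.19 / 0.108 = 1.7593
k* = 1.7593^(1/0.69) ≈ 2.2676

k* ≈ 2.27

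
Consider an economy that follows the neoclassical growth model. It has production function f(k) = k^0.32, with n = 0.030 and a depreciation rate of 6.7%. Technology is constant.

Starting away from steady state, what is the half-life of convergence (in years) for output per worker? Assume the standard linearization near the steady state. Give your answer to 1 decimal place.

t_½ ≈ 10.5 years

Near the steady state the convergence rate is λ = (1 − α)(n + δ).
λ = (1 − 0.32) × 0.097 = 0.68 × 0.097 = 0.06596
Half-life = ln 2 / λ = 0.6931 / 0.06596 ≈ 10.51 years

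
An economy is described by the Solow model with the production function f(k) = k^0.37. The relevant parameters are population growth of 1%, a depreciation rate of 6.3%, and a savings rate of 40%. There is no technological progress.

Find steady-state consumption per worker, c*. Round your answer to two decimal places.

In steady state, investment equals break-even investment: s·k^α = (n + δ)·k.
Dividing both sides by k: k^(1−α) = s / (n + δ).
k^0.63 = 0.40 / (0.010 + 0.063) = 0.40 / 0.073 = 5.4795
k* = 5.4795^(1/0.63) ≈ 14.8801
y* = (k*)^α = 14.8801^0.37 ≈ 2.7156
c* = (1 − s)·y* = (1 − 0.40) × 2.7156 ≈ 1.6294

c* = 1.63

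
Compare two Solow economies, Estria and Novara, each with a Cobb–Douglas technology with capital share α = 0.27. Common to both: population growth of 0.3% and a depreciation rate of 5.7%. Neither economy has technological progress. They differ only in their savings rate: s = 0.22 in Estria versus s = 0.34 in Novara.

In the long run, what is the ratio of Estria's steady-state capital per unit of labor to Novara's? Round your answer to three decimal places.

Steady-state k* = [s/(n + δ)]^(1/(1−α)), so the ratio is [ (s_E/(n + δ)_E) / (s_N/(n + δ)_N) ]^1.3699.
s_E/(n + δ)_E = 0.22/0.060 = 3.6667; s_N/(n + δ)_N = 0.34/0.060 = 5.6667.
Ratio = (3.6667/5.6667)^1.3699 = 0.6471^1.3699 ≈ 0.5509

ratio ≈ 0.551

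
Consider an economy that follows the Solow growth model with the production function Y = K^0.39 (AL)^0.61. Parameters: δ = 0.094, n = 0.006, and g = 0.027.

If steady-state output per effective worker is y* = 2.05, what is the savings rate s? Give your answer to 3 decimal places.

s ≈ 0.390

In steady state, investment equals break-even investment: s·k^α = (n + g + δ)·k.
Since y* = [s/(n + g + δ)]^(α/(1−α)), we have s/(n + g + δ) = (y*)^((1−α)/α) = 2.05^1.5641 = 3.0734.
Therefore s = 3.0734 × (n + g + δ) = 3.0734 × 0.127 = 0.3903.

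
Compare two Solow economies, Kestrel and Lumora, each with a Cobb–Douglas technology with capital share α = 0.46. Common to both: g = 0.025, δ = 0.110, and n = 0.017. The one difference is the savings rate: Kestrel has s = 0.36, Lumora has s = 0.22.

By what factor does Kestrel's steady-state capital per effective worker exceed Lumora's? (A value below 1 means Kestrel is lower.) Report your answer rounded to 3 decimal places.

ratio ≈ 2.489

Steady-state k* = [s/(n + g + δ)]^(1/(1−α)), so the ratio is [ (s_K/(n + g + δ)_K) / (s_L/(n + g + δ)_L) ]^1.8519.
s_K/(n + g + δ)_K = 0.36/0.152 = 2.3684; s_L/(n + g + δ)_L = 0.22/0.152 = 1.4474.
Ratio = (2.3684/1.4474)^1.8519 = 1.6363^1.8519 ≈ 2.4892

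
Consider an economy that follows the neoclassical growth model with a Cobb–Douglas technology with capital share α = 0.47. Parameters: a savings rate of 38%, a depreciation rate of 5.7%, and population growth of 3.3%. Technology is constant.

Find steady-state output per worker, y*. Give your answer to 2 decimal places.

In steady state, investment equals break-even investment: s·k^α = (n + δ)·k.
Rearranging, k^(1−α) = s / (n + δ).
k^0.53 = 0.38 / (0.033 + 0.057) = 0.38 / 0.090 = 4.2222
k* = 4.2222^(1/0.53) ≈ 15.1447
y* = (k*)^α = 15.1447^0.47 ≈ 3.5869

y* ≈ 3.59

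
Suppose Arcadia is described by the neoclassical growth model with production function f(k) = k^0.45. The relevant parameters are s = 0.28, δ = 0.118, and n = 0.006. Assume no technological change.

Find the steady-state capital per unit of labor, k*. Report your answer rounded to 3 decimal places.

At the steady state, Δk = 0, so s·k^α = (n + δ)·k.
Rearranging, k^(1−α) = s / (n + δ).
k^0.55 = 0.28 / (0.006 + 0.118) = 0.28 / 0.124 = 2.2581
k* = 2.2581^(1/0.55) ≈ 4.3971

k* ≈ 4.397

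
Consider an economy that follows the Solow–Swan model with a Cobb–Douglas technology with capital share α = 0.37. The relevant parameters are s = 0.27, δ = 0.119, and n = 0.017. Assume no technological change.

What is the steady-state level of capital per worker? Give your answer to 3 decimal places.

Steady state requires s·f(k) = (n + δ)·k, i.e. s·k^α = (n + δ)·k.
Dividing both sides by k: k^(1−α) = s / (n + δ).
k^0.63 = 0.27 / (0.017 + 0.119) = 0.27 / 0.136 = 1.9853
k* = 1.9853^(1/0.63) ≈ 2.9699

k* ≈ 2.970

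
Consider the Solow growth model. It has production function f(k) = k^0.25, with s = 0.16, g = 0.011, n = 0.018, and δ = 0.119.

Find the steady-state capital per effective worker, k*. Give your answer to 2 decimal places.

k* = 1.11

Steady state requires s·f(k) = (n + g + δ)·k, i.e. s·k^α = (n + g + δ)·k.
Rearranging, k^(1−α) = s / (n + g + δ).
k^0.75 = 0.16 / (0.018 + 0.011 + 0.119) = 0.16 / 0.148 = 1.0811
k* = 1.0811^(1/0.75) ≈ 1.1096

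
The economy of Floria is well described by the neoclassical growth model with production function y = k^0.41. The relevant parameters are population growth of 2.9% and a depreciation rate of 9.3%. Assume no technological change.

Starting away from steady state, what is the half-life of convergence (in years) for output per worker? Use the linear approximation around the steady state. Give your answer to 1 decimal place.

about 9.6 years

Near the steady state the convergence rate is λ = (1 − α)(n + δ).
λ = (1 − 0.41) × 0.122 = 0.59 × 0.122 = 0.07198
Half-life = ln 2 / λ = 0.6931 / 0.07198 ≈ 9.63 years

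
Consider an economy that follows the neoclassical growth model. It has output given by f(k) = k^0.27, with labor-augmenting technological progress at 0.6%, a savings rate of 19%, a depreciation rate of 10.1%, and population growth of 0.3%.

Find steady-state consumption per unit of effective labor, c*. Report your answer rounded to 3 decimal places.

c* ≈ 0.991

Steady state requires s·f(k) = (n + g + δ)·k, i.e. s·k^α = (n + g + δ)·k.
Rearranging, k^(1−α) = s / (n + g + δ).
k^0.73 = 0.19 / (0.003 + 0.006 + 0.101) = 0.19 / 0.110 = 1.7273
k* = 1.7273^(1/0.73) ≈ 2.1143
y* = (k*)^α = 2.1143^0.27 ≈ 1.2240
c* = (1 − s)·y* = (1 − 0.19) × 1.2240 ≈ 0.9914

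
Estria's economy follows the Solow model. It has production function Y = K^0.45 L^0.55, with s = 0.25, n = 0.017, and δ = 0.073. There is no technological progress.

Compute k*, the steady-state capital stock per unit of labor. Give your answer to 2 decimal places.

Steady state requires s·f(k) = (n + δ)·k, i.e. s·k^α = (n + δ)·k.
Rearranging, k^(1−α) = s / (n + δ).
k^0.55 = 0.25 / (0.017 + 0.073) = 0.25 / 0.090 = 2.7778
k* = 2.7778^(1/0.55) ≈ 6.4081

k* = 6.41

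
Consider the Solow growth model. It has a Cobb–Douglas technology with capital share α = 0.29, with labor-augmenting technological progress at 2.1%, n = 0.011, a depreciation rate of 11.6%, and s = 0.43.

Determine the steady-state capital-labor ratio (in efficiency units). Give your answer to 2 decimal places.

k* ≈ 4.49

At the steady state, Δk = 0, so s·k^α = (n + g + δ)·k.
Dividing both sides by k: k^(1−α) = s / (n + g + δ).
k^0.71 = 0.43 / (0.011 + 0.021 + 0.116) = 0.43 / 0.148 = 2.9054
k* = 2.9054^(1/0.71) ≈ 4.4916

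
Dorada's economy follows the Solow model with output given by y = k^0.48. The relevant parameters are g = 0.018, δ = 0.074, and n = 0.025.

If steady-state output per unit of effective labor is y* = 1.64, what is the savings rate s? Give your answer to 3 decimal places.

In steady state, investment equals break-even investment: s·k^α = (n + g + δ)·k.
Since y* = [s/(n + g + δ)]^(α/(1−α)), we have s/(n + g + δ) = (y*)^((1−α)/α) = 1.64^1.0833 = 1.7090.
Therefore s = 1.7090 × (n + g + δ) = 1.7090 × 0.117 = 0.2000.

s ≈ 0.200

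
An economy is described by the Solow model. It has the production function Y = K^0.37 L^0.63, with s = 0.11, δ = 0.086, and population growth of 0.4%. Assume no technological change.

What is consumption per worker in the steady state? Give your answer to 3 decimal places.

Steady state requires s·f(k) = (n + δ)·k, i.e. s·k^α = (n + δ)·k.
Rearranging, k^(1−α) = s / (n + δ).
k^0.63 = 0.11 / (0.004 + 0.086) = 0.11 / 0.090 = 1.2222
k* = 1.2222^(1/0.63) ≈ 1.3751
y* = (k*)^α = 1.3751^0.37 ≈ 1.1251
c* = (1 − s)·y* = (1 − 0.11) × 1.1251 ≈ 1.0013

c* ≈ 1.001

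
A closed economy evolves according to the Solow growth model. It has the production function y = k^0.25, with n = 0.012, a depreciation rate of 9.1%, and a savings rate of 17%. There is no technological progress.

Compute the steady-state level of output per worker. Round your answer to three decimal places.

Steady state requires s·f(k) = (n + δ)·k, i.e. s·k^α = (n + δ)·k.
Rearranging, k^(1−α) = s / (n + δ).
k^0.75 = 0.17 / (0.012 + 0.091) = 0.17 / 0.103 = 1.6505
k* = 1.6505^(1/0.75) ≈ 1.9505
y* = (k*)^α = 1.9505^0.25 ≈ 1.1818

y* = 1.182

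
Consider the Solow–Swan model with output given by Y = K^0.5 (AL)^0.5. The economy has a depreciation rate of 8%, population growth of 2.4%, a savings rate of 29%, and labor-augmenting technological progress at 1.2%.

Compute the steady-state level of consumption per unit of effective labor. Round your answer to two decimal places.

c* ≈ 1.78

In steady state, investment equals break-even investment: s·k^α = (n + g + δ)·k.
Rearranging, k^(1−α) = s / (n + g + δ).
k^0.5 = 0.29 / (0.024 + 0.012 + 0.080) = 0.29 / 0.116 = 2.5000
k* = 2.5000^(1/0.5) ≈ 6.2500
y* = (k*)^α = 6.2500^0.5 ≈ 2.5000
c* = (1 − s)·y* = (1 − 0.29) × 2.5000 ≈ 1.7750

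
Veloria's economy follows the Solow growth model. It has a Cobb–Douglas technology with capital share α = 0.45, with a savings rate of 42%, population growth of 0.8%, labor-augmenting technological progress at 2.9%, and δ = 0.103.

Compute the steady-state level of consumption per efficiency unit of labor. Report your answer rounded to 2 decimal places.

In steady state, investment equals break-even investment: s·k^α = (n + g + δ)·k.
Dividing both sides by k: k^(1−α) = s / (n + g + δ).
k^0.55 = 0.42 / (0.008 + 0.029 + 0.103) = 0.42 / 0.140 = 3.0000
k* = 3.0000^(1/0.55) ≈ 7.3704
y* = (k*)^α = 7.3704^0.45 ≈ 2.4568
c* = (1 − s)·y* = (1 − 0.42) × 2.4568 ≈ 1.4249

c* ≈ 1.42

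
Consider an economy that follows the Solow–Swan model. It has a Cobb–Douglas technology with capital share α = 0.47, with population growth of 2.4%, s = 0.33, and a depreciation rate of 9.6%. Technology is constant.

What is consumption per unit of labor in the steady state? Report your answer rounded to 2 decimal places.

c* = 1.64

In steady state, investment equals break-even investment: s·k^α = (n + δ)·k.
Dividing both sides by k: k^(1−α) = s / (n + δ).
k^0.53 = 0.33 / (0.024 + 0.096) = 0.33 / 0.120 = 2.7500
k* = 2.7500^(1/0.53) ≈ 6.7442
y* = (k*)^α = 6.7442^0.47 ≈ 2.4524
c* = (1 − s)·y* = (1 − 0.33) × 2.4524 ≈ 1.6431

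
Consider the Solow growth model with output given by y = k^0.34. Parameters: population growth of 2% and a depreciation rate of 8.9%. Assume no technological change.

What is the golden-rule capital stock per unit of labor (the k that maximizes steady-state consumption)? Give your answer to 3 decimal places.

The golden rule sets f'(k) = n + δ, i.e. α·k^(α−1) = n + δ.
So k^(1−α) = α / (n + δ) = 0.34 / 0.109 = 3.1193.
k_gold = 3.1193^(1/0.66) ≈ 5.6049

k_gold ≈ 5.605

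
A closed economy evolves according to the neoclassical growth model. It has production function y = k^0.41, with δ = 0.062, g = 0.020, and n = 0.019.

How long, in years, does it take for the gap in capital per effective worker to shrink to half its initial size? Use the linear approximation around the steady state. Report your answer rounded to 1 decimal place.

half-life ≈ 11.6 years

Near the steady state the convergence rate is λ = (1 − α)(n + g + δ).
λ = (1 − 0.41) × 0.101 = 0.59 × 0.101 = 0.05959
Half-life = ln 2 / λ = 0.6931 / 0.05959 ≈ 11.63 years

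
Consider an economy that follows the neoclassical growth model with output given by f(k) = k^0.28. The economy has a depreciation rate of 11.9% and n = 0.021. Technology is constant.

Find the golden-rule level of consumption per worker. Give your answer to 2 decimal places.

At the golden rule, f'(k) = n + δ, so α·k^(α−1) = n + δ and k_gold = (α/(n + δ))^(1/(1−α)).
k_gold = (0.28/0.140)^(1/0.72) = 2.0000^1.3889 ≈ 2.6188
c_gold = f(k_gold) − (n + δ)·k_gold = 1.3094 − 0.140×2.6188 ≈ 0.9428

c_gold ≈ 0.94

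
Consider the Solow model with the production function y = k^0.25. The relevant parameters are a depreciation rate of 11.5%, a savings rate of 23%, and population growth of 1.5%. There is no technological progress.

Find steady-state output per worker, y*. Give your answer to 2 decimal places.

y* = 1.21

At the steady state, Δk = 0, so s·k^α = (n + δ)·k.
Rearranging, k^(1−α) = s / (n + δ).
k^0.75 = 0.23 / (0.015 + 0.115) = 0.23 / 0.130 = 1.7692
k* = 1.7692^(1/0.75) ≈ 2.1398
y* = (k*)^α = 2.1398^0.25 ≈ 1.2095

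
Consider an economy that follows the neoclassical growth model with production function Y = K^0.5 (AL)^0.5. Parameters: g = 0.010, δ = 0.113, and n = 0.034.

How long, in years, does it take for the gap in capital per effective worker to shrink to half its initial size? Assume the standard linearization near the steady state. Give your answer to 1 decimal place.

Near the steady state the convergence rate is λ = (1 − α)(n + g + δ).
λ = (1 − 0.5) × 0.157 = 0.5 × 0.157 = 0.0785
Half-life = ln 2 / λ = 0.6931 / 0.0785 ≈ 8.83 years

t_½ ≈ 8.8 years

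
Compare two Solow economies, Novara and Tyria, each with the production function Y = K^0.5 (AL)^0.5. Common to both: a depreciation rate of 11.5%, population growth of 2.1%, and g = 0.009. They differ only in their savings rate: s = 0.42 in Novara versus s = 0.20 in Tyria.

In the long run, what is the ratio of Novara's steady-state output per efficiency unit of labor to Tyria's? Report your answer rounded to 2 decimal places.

Steady-state y* = [s/(n + g + δ)]^(α/(1−α)), so the ratio is [ (s_N/(n + g + δ)_N) / (s_T/(n + g + δ)_T) ]^1.
s_N/(n + g + δ)_N = 0.42/0.145 = 2.8966; s_T/(n + g + δ)_T = 0.20/0.145 = 1.3793.
Ratio = (2.8966/1.3793)^1 = 2.1001^1 ≈ 2.1001

y*_N / y*_T ≈ 2.10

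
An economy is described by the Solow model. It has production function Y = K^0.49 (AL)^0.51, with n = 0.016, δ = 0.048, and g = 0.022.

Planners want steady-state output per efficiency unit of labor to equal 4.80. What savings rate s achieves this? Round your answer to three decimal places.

In steady state, investment equals break-even investment: s·k^α = (n + g + δ)·k.
Since y* = [s/(n + g + δ)]^(α/(1−α)), we have s/(n + g + δ) = (y*)^((1−α)/α) = 4.80^1.0408 = 5.1172.
Therefore s = 5.1172 × (n + g + δ) = 5.1172 × 0.086 = 0.4401.

s ≈ 0.440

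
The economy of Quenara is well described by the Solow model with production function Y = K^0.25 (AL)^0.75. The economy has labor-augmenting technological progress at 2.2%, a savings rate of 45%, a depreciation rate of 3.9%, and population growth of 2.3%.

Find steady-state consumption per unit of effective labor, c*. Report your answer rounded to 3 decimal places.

In steady state, investment equals break-even investment: s·k^α = (n + g + δ)·k.
Dividing both sides by k: k^(1−α) = s / (n + g + δ).
k^0.75 = 0.45 / (0.023 + 0.022 + 0.039) = 0.45 / 0.084 = 5.3571
k* = 5.3571^(1/0.75) ≈ 9.3736
y* = (k*)^α = 9.3736^0.25 ≈ 1.7498
c* = (1 − s)·y* = (1 − 0.45) × 1.7498 ≈ 0.9624

c* ≈ 0.962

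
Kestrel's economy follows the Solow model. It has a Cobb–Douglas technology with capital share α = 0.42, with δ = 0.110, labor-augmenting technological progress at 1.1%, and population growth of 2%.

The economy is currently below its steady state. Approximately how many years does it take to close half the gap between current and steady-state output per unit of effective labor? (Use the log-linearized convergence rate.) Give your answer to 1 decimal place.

Near the steady state the convergence rate is λ = (1 − α)(n + g + δ).
λ = (1 − 0.42) × 0.141 = 0.58 × 0.141 = 0.08178
Half-life = ln 2 / λ = 0.6931 / 0.08178 ≈ 8.48 years

about 8.5 years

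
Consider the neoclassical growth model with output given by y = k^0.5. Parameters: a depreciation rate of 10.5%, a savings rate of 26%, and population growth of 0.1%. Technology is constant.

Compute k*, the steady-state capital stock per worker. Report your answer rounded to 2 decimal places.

Steady state requires s·f(k) = (n + δ)·k, i.e. s·k^α = (n + δ)·k.
Dividing both sides by k: k^(1−α) = s / (n + δ).
k^0.5 = 0.26 / (0.001 + 0.105) = 0.26 / 0.106 = 2.4528
k* = 2.4528^(1/0.5) ≈ 6.0162

k* ≈ 6.02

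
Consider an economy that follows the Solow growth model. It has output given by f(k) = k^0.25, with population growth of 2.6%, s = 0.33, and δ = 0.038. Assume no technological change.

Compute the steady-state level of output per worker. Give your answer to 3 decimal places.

y* = 1.728

In steady state, investment equals break-even investment: s·k^α = (n + δ)·k.
Dividing both sides by k: k^(1−α) = s / (n + δ).
k^0.75 = 0.33 / (0.026 + 0.038) = 0.33 / 0.064 = 5.1563
k* = 5.1563^(1/0.75) ≈ 8.9081
y* = (k*)^α = 8.9081^0.25 ≈ 1.7276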